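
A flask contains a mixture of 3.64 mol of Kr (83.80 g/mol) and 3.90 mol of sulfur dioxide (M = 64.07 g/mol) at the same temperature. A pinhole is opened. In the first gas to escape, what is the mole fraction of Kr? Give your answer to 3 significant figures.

Each component's effusion rate ∝ (its partial pressure)·(1/√M) ∝ n_i/√M_i.
Mole fraction of Kr in the effusate = (n_Kr/√M_Kr) / (n_Kr/√M_Kr + n_SO₂/√M_SO₂)
= (3.64/√83.80) / (3.64/√83.80 + 3.90/√64.07) = 0.3976/(0.3976 + 0.4872) = 0.449.

0.449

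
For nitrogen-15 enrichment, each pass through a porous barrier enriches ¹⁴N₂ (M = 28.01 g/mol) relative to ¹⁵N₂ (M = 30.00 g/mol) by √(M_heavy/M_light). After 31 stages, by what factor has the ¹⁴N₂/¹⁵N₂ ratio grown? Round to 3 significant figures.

The single-stage factor is √(M_heavy/M_light), so 31 stages give [√(30.00/28.01)]^31 = (30.00/28.01)^(31/2).
= 1.07105^(31/2) = 2.90.

2.90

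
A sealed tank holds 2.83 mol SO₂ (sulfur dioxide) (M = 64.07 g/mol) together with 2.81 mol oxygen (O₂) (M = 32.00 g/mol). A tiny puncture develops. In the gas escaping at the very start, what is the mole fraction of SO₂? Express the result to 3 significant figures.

0.416

Effusion rate of each component ∝ n_i/√M_i (partial pressure × 1/√M).
Mole fraction of SO₂ in the effusate = (n_SO₂/√M_SO₂) / (n_SO₂/√M_SO₂ + n_O₂/√M_O₂)
= (2.83/√64.07) / (2.83/√64.07 + 2.81/√32.00) = 0.3536/(0.3536 + 0.4967) = 0.416.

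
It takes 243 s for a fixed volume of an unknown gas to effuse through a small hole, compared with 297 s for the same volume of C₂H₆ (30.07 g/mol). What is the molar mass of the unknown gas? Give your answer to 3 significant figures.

Using Graham's law: t_X/t_C₂H₆ = √(M_X/M_C₂H₆).
243/297 = 0.8182 = √(M_X/30.07)
M_X = 30.07 × 0.8182² = 30.07 × 0.6694 = 20.1 g/mol

20.1 g/mol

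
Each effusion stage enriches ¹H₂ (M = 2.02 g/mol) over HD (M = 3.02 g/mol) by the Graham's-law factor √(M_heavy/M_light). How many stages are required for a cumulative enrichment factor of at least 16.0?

14

With α = √(3.02/2.02) per stage, ln α = ½ ln(1.49505) = 0.2011.
Need α^N ≥ 16.0 ⇒ N ≥ ln(16.0) / ln α = 2.773 / 0.2011 = 13.79.
Rounding up, N = 14 stages.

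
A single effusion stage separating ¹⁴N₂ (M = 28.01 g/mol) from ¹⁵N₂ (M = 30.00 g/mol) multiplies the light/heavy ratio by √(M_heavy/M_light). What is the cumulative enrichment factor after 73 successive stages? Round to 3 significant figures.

After 73 stages the ratio has grown by (√(30.00/28.01))^73 = (30.00/28.01)^(73/2).
= 1.07105^(73/2) = 12.2.

12.2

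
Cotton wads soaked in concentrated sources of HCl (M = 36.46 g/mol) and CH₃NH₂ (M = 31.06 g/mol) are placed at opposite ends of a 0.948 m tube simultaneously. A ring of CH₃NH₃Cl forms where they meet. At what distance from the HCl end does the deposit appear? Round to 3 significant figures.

0.455 m

Graham's law gives d_HCl/d_CH₃NH₂ = rate_HCl/rate_CH₃NH₂ = √(M_CH₃NH₂/M_HCl) = √(31.06/36.46) = 0.9230.
With d_HCl + d_CH₃NH₂ = 0.948 m, d_CH₃NH₂ = 0.948/(1 + 0.9230) = 0.4930 m.
d_HCl = 0.948 − 0.4930 = 0.455 m.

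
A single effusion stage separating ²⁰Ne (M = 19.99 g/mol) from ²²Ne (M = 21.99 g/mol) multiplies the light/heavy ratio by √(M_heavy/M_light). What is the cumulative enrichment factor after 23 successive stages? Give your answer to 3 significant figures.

Each stage multiplies the ratio by α = √(21.99/19.99), so after 23 stages the overall factor is α^23 = (21.99/19.99)^(23/2).
= 1.10005^(23/2) = 2.99.

2.99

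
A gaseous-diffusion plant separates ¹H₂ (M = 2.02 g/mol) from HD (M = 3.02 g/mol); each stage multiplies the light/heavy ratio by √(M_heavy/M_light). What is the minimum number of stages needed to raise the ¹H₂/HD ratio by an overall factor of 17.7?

15

Single-stage factor α = √(3.02/2.02), so ln α = ½ ln(1.49505) = 0.2011.
Need α^N ≥ 17.7 ⇒ N ≥ ln(17.7) / ln α = 2.874 / 0.2011 = 14.29.
Minimum whole number of stages: N = 15.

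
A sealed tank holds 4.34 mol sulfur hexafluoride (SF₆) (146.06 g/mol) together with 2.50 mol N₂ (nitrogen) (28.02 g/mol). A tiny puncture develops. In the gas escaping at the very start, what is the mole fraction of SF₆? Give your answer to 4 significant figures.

0.4319

Each component's effusion rate ∝ (its partial pressure)·(1/√M) ∝ n_i/√M_i.
Mole fraction of SF₆ in the effusate = (n_SF₆/√M_SF₆) / (n_SF₆/√M_SF₆ + n_N₂/√M_N₂)
= (4.34/√146.06) / (4.34/√146.06 + 2.50/√28.02) = 0.3591/(0.3591 + 0.4723) = 0.4319.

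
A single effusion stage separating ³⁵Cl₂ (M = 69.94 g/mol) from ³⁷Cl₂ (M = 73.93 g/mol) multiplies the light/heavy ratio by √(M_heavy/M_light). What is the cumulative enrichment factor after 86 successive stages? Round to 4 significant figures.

After 86 stages the ratio has grown by (√(73.93/69.94))^86 = (73.93/69.94)^(86/2).
= 1.05705^43 = 10.87.

10.87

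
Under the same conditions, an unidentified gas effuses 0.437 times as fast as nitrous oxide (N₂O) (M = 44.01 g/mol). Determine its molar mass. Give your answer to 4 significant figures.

Graham's law gives rate_X/rate_N₂O = √(M_N₂O/M_X).
0.437 = √(44.01/M_X)
M_X = 44.01 / 0.437² = 44.01 / 0.1910 = 230.5 g/mol

230.5 g/mol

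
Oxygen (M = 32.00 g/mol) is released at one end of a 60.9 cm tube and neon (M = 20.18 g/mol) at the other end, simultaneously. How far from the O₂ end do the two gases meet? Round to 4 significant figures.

Distances travelled in equal time are proportional to diffusion rates, so d_O₂/d_Ne = √(M_Ne/M_O₂) = √(20.18/32.00) = 0.7941.
With d_O₂ + d_Ne = 60.9 cm, d_Ne = 60.9/(1 + 0.7941) = 33.94 cm.
d_O₂ = 60.9 − 33.94 = 26.96 cm.

26.96 cm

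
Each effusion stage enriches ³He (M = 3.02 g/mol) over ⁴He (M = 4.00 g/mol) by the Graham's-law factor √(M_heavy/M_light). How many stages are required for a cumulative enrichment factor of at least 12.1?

18

Per stage α = (4.00/3.02)^(1/2) = 1.32450^0.5, giving ln α = 0.1405.
Need α^N ≥ 12.1 ⇒ N ≥ ln(12.1) / ln α = 2.493 / 0.1405 = 17.74.
Rounding up, N = 18 stages.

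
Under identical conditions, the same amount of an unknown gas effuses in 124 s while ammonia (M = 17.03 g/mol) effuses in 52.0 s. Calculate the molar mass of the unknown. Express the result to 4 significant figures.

By Graham's law, t_X/t_NH₃ = √(M_X/M_NH₃).
124/52.0 = 2.385 = √(M_X/17.03)
M_X = 17.03 × 2.385² = 17.03 × 5.686 = 96.84 g/mol

96.84 g/mol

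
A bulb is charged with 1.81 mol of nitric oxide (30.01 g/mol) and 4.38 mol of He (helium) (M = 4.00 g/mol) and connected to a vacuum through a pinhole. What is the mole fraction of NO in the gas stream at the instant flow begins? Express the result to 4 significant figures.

0.1311

Each component's effusion rate ∝ (its partial pressure)·(1/√M) ∝ n_i/√M_i.
Mole fraction of NO in the effusate = (n_NO/√M_NO) / (n_NO/√M_NO + n_He/√M_He)
= (1.81/√30.01) / (1.81/√30.01 + 4.38/√4.00) = 0.3304/(0.3304 + 2.190) = 0.1311.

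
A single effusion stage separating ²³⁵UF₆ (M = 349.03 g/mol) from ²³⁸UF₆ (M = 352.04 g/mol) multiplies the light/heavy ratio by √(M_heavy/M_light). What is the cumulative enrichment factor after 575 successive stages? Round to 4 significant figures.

Overall factor = α^575 with α = √(352.04/349.03), i.e. (352.04/349.03)^(575/2).
= 1.00862^(575/2) = 11.81.

11.81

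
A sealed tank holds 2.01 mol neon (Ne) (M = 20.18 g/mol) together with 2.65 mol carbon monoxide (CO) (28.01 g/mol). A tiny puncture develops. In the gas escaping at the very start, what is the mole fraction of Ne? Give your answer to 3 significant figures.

0.472

Each component's effusion rate ∝ (its partial pressure)·(1/√M) ∝ n_i/√M_i.
Mole fraction of Ne in the effusate = (n_Ne/√M_Ne) / (n_Ne/√M_Ne + n_CO/√M_CO)
= (2.01/√20.18) / (2.01/√20.18 + 2.65/√28.01) = 0.4474/(0.4474 + 0.5007) = 0.472.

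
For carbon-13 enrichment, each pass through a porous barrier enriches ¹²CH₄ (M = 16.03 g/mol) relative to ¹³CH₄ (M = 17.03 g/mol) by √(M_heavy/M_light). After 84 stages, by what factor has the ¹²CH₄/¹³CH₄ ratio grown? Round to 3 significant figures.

The single-stage factor is √(M_heavy/M_light), so 84 stages give [√(17.03/16.03)]^84 = (17.03/16.03)^(84/2).
= 1.06238^42 = 12.7.

12.7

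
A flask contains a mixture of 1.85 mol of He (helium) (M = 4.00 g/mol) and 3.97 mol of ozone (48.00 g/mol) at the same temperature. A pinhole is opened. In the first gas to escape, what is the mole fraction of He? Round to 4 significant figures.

0.6175

Effusion rate of each component ∝ n_i/√M_i (partial pressure × 1/√M).
Mole fraction of He in the effusate = (n_He/√M_He) / (n_He/√M_He + n_O₃/√M_O₃)
= (1.85/√4.00) / (1.85/√4.00 + 3.97/√48.00) = 0.9250/(0.9250 + 0.5730) = 0.6175.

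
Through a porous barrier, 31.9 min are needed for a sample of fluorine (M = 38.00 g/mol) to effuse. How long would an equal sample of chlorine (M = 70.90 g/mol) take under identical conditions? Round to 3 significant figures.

43.6 min

Since effusion rate ∝ 1/√M, t_Cl₂/t_F₂ = √(M_Cl₂/M_F₂) = √(70.90/38.00) = √1.866 = 1.366.
So the time for Cl₂ is 31.9 × 1.366 = 43.6 min.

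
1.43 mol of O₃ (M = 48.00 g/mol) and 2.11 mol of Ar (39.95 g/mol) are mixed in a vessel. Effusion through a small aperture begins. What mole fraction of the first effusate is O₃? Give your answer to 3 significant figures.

Each component's effusion rate ∝ (its partial pressure)·(1/√M) ∝ n_i/√M_i.
So x_O₃ in the escaping gas = (n_O₃/√M_O₃) / Σ(n_i/√M_i)
= (1.43/√48.00) / (1.43/√48.00 + 2.11/√39.95) = 0.2064/(0.2064 + 0.3338) = 0.382.

0.382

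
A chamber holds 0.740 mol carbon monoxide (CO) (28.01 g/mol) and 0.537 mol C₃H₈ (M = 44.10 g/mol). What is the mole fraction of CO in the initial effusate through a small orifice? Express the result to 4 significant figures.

0.6336

Effusion rate of each component ∝ n_i/√M_i (partial pressure × 1/√M).
x_CO(eff) = (n_CO/√M_CO) / (n_CO/√M_CO + n_C₃H₈/√M_C₃H₈)
= (0.740/√28.01) / (0.740/√28.01 + 0.537/√44.10) = 0.1398/(0.1398 + 0.08086) = 0.6336.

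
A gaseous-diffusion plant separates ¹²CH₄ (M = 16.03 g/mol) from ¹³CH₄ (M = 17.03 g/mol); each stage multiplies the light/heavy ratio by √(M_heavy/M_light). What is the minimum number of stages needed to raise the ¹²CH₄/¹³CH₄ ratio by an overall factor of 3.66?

43

With α = √(17.03/16.03) per stage, ln α = ½ ln(1.06238) = 0.03026.
Need α^N ≥ 3.66 ⇒ N ≥ ln(3.66) / ln α = 1.297 / 0.03026 = 42.88.
Minimum whole number of stages: N = 43.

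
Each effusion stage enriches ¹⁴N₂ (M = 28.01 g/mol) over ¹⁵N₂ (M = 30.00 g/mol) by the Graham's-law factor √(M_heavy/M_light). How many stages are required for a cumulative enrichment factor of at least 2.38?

Per stage α = (30.00/28.01)^(1/2) = 1.07105^0.5, giving ln α = 0.03432.
Need α^N ≥ 2.38 ⇒ N ≥ ln(2.38) / ln α = 0.8671 / 0.03432 = 25.27.
Minimum whole number of stages: N = 26.

26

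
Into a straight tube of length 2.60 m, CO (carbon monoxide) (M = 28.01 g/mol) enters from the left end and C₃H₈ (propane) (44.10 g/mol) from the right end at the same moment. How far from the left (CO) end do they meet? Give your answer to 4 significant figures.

In equal time, each gas travels a distance ∝ its rate ∝ 1/√M, so d_CO/d_C₃H₈ = √(M_C₃H₈/M_CO) = √(44.10/28.01) = 1.255.
With d_CO + d_C₃H₈ = 2.60 m, d_C₃H₈ = 2.60/(1 + 1.255) = 1.153 m.
d_CO = 2.60 − 1.153 = 1.447 m.

1.447 m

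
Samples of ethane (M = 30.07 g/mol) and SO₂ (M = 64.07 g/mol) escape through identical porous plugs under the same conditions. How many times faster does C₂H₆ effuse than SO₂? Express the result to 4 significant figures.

By Graham's law, rate_C₂H₆/rate_SO₂ = √(M_SO₂/M_C₂H₆) = √(64.07/30.07) = √2.131 = 1.460.

1.460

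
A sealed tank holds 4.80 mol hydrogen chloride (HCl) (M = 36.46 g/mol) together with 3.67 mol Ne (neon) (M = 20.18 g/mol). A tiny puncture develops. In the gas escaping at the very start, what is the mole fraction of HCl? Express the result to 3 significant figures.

0.493

Each component's effusion rate ∝ (its partial pressure)·(1/√M) ∝ n_i/√M_i.
x_HCl(eff) = (n_HCl/√M_HCl) / (n_HCl/√M_HCl + n_Ne/√M_Ne)
= (4.80/√36.46) / (4.80/√36.46 + 3.67/√20.18) = 0.7949/(0.7949 + 0.8170) = 0.493.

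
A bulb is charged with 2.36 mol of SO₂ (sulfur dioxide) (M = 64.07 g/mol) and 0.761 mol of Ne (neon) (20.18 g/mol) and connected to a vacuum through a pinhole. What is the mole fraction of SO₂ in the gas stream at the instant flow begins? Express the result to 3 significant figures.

0.635

Effusion rate of each component ∝ n_i/√M_i (partial pressure × 1/√M).
Mole fraction of SO₂ in the effusate = (n_SO₂/√M_SO₂) / (n_SO₂/√M_SO₂ + n_Ne/√M_Ne)
= (2.36/√64.07) / (2.36/√64.07 + 0.761/√20.18) = 0.2948/(0.2948 + 0.1694) = 0.635.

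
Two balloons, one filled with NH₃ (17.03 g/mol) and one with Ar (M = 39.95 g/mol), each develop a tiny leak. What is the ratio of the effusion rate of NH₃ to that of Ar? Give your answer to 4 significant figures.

1.532

Graham's law gives rate_NH₃/rate_Ar = √(M_Ar/M_NH₃) = √(39.95/17.03) = √2.346 = 1.532.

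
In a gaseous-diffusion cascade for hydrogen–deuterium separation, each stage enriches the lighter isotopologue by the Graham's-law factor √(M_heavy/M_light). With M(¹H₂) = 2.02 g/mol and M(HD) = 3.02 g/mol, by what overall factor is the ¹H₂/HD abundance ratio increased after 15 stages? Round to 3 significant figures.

Overall factor = α^15 with α = √(3.02/2.02), i.e. (3.02/2.02)^(15/2).
= 1.49505^(15/2) = 20.4.

20.4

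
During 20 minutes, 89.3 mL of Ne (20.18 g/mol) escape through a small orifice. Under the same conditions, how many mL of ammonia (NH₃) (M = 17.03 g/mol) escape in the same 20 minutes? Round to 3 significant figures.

From Graham's law, rate_NH₃/rate_Ne = √(M_Ne/M_NH₃) = √(20.18/17.03) = √1.185 = 1.089.
So the volume for NH₃ is 89.3 × 1.089 = 97.2 mL.

97.2 mL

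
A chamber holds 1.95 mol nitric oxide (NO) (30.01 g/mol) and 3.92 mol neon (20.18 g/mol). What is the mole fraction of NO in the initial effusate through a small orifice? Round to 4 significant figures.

0.2897

The effusion rate of species i is ∝ p_i/√M_i ∝ n_i/√M_i.
x_NO(eff) = (n_NO/√M_NO) / (n_NO/√M_NO + n_Ne/√M_Ne)
= (1.95/√30.01) / (1.95/√30.01 + 3.92/√20.18) = 0.3560/(0.3560 + 0.8726) = 0.2897.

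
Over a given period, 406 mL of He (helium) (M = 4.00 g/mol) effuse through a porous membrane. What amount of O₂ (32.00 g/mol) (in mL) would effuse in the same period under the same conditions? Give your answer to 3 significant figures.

144 mL

Using Graham's law: rate_O₂/rate_He = √(M_He/M_O₂) = √(4.00/32.00) = √0.1250 = 0.3536.
So the volume for O₂ is 406 × 0.3536 = 144 mL.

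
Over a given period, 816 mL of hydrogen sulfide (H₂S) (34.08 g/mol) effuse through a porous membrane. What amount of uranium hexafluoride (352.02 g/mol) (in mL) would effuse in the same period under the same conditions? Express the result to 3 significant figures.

254 mL

By Graham's law, rate_UF₆/rate_H₂S = √(M_H₂S/M_UF₆) = √(34.08/352.02) = √0.09681 = 0.3111.
So the volume for UF₆ is 816 × 0.3111 = 254 mL.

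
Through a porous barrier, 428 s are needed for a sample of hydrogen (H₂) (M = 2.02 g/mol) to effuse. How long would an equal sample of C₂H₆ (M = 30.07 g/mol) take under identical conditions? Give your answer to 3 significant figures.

1650 s

Using Graham's law: t_C₂H₆/t_H₂ = √(M_C₂H₆/M_H₂) = √(30.07/2.02) = √14.89 = 3.858.
So the time for C₂H₆ is 428 × 3.858 = 1650 s.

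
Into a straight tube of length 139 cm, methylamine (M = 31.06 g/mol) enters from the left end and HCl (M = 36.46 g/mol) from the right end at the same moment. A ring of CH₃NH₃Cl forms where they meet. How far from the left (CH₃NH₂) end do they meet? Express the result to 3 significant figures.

72.3 cm

In equal time, each gas travels a distance ∝ its rate ∝ 1/√M, so d_CH₃NH₂/d_HCl = √(M_HCl/M_CH₃NH₂) = √(36.46/31.06) = 1.083.
With d_CH₃NH₂ + d_HCl = 139 cm, d_HCl = 139/(1 + 1.083) = 66.72 cm.
d_CH₃NH₂ = 139 − 66.72 = 72.3 cm.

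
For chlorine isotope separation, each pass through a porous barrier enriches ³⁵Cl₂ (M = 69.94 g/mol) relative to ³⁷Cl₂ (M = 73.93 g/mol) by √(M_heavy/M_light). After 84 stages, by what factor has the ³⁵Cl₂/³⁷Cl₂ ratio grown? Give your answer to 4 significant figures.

The single-stage factor is √(M_heavy/M_light), so 84 stages give [√(73.93/69.94)]^84 = (73.93/69.94)^(84/2).
= 1.05705^42 = 10.28.

10.28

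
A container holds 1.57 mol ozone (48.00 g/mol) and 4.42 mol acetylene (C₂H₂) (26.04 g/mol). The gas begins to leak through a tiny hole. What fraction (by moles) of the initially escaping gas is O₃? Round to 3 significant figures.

Each component's effusion rate ∝ (its partial pressure)·(1/√M) ∝ n_i/√M_i.
So x_O₃ in the escaping gas = (n_O₃/√M_O₃) / Σ(n_i/√M_i)
= (1.57/√48.00) / (1.57/√48.00 + 4.42/√26.04) = 0.2266/(0.2266 + 0.8662) = 0.207.

0.207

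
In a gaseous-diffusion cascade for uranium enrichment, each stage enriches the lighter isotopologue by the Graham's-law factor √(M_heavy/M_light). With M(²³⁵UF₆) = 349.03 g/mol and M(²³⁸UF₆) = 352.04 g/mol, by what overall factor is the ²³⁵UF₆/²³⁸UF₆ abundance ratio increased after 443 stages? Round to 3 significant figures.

6.70

The single-stage factor is √(M_heavy/M_light), so 443 stages give [√(352.04/349.03)]^443 = (352.04/349.03)^(443/2).
= 1.00862^(443/2) = 6.70.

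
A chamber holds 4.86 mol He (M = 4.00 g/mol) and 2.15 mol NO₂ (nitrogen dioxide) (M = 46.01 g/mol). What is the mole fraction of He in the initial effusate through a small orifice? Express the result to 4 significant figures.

0.8846

Effusion rate of each component ∝ n_i/√M_i (partial pressure × 1/√M).
So x_He in the escaping gas = (n_He/√M_He) / Σ(n_i/√M_i)
= (4.86/√4.00) / (4.86/√4.00 + 2.15/√46.01) = 2.430/(2.430 + 0.3170) = 0.8846.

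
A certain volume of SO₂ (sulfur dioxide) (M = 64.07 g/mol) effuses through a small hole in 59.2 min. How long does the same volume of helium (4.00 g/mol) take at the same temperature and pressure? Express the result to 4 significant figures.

14.79 min

Since effusion rate ∝ 1/√M, t_He/t_SO₂ = √(M_He/M_SO₂) = √(4.00/64.07) = √0.06243 = 0.2499.
So the time for He is 59.2 × 0.2499 = 14.79 min.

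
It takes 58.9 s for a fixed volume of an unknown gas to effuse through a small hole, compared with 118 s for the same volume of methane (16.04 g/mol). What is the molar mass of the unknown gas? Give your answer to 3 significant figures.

Since effusion rate ∝ 1/√M, t_X/t_CH₄ = √(M_X/M_CH₄).
58.9/118 = 0.4992 = √(M_X/16.04)
M_X = 16.04 × 0.4992² = 16.04 × 0.2492 = 4.00 g/mol

4.00 g/mol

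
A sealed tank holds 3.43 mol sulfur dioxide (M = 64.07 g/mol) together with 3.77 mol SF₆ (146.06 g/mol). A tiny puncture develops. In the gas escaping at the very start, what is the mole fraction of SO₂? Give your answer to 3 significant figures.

Rate_i ∝ x_i/√M_i (Graham's law weighted by mole fraction), so the effusate composition follows n_i/√M_i.
x_SO₂(eff) = (n_SO₂/√M_SO₂) / (n_SO₂/√M_SO₂ + n_SF₆/√M_SF₆)
= (3.43/√64.07) / (3.43/√64.07 + 3.77/√146.06) = 0.4285/(0.4285 + 0.3119) = 0.579.

0.579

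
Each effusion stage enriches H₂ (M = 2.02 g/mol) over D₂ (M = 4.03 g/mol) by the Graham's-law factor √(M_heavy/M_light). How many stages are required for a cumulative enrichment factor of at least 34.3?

With α = √(4.03/2.02) per stage, ln α = ½ ln(1.99505) = 0.3453.
Need α^N ≥ 34.3 ⇒ N ≥ ln(34.3) / ln α = 3.535 / 0.3453 = 10.24.
So at least 11 stages are needed.

11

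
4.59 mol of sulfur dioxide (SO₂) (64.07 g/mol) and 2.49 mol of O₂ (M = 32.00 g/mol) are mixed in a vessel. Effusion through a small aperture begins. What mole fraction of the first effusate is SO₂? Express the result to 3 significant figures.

0.566

Rate_i ∝ x_i/√M_i (Graham's law weighted by mole fraction), so the effusate composition follows n_i/√M_i.
Mole fraction of SO₂ in the effusate = (n_SO₂/√M_SO₂) / (n_SO₂/√M_SO₂ + n_O₂/√M_O₂)
= (4.59/√64.07) / (4.59/√64.07 + 2.49/√32.00) = 0.5734/(0.5734 + 0.4402) = 0.566.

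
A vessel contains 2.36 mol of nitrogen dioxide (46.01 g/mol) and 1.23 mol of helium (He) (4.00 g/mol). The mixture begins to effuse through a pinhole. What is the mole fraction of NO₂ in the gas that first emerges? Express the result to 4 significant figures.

0.3613

Rate_i ∝ x_i/√M_i (Graham's law weighted by mole fraction), so the effusate composition follows n_i/√M_i.
x_NO₂(eff) = (n_NO₂/√M_NO₂) / (n_NO₂/√M_NO₂ + n_He/√M_He)
= (2.36/√46.01) / (2.36/√46.01 + 1.23/√4.00) = 0.3479/(0.3479 + 0.6150) = 0.3613.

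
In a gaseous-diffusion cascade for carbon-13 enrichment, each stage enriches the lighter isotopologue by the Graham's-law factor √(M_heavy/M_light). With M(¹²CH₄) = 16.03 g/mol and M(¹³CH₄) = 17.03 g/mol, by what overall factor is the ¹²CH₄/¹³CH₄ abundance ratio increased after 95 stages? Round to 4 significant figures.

After 95 stages the ratio has grown by (√(17.03/16.03))^95 = (17.03/16.03)^(95/2).
= 1.06238^(95/2) = 17.72.

17.72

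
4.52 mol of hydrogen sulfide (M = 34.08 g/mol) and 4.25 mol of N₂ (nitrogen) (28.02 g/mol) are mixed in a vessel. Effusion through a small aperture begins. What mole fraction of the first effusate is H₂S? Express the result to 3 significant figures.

The effusion rate of species i is ∝ p_i/√M_i ∝ n_i/√M_i.
Mole fraction of H₂S in the effusate = (n_H₂S/√M_H₂S) / (n_H₂S/√M_H₂S + n_N₂/√M_N₂)
= (4.52/√34.08) / (4.52/√34.08 + 4.25/√28.02) = 0.7743/(0.7743 + 0.8029) = 0.491.

0.491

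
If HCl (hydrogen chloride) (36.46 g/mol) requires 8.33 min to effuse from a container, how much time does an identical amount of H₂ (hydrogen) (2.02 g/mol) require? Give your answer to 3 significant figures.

Graham's law gives t_H₂/t_HCl = √(M_H₂/M_HCl) = √(2.02/36.46) = √0.05540 = 0.2354.
So the time for H₂ is 8.33 × 0.2354 = 1.96 min.

1.96 min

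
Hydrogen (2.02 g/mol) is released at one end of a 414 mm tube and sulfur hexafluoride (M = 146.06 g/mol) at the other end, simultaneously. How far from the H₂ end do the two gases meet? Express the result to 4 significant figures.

370.4 mm

The fronts meet when d_H₂ + d_SF₆ = L with d_H₂/d_SF₆ = √(M_SF₆/M_H₂) (Graham's law). Here √(M_SF₆/M_H₂) = √(146.06/2.02) = 8.503.
With d_H₂ + d_SF₆ = 414 mm, d_SF₆ = 414/(1 + 8.503) = 43.56 mm.
d_H₂ = 414 − 43.56 = 370.4 mm.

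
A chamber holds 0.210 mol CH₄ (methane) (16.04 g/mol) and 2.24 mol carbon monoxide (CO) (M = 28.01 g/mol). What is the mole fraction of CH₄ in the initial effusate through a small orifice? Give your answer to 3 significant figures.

Each component's effusion rate ∝ (its partial pressure)·(1/√M) ∝ n_i/√M_i.
So x_CH₄ in the escaping gas = (n_CH₄/√M_CH₄) / Σ(n_i/√M_i)
= (0.210/√16.04) / (0.210/√16.04 + 2.24/√28.01) = 0.05243/(0.05243 + 0.4232) = 0.110.

0.110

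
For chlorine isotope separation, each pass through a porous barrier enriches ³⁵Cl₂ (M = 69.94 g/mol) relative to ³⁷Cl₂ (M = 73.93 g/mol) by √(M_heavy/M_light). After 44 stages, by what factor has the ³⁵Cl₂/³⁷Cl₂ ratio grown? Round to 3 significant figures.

3.39

After 44 stages the ratio has grown by (√(73.93/69.94))^44 = (73.93/69.94)^(44/2).
= 1.05705^22 = 3.39.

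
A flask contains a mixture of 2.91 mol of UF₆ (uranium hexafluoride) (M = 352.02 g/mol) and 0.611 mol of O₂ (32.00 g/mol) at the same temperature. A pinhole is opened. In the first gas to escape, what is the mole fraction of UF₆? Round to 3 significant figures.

0.589

Effusion rate of each component ∝ n_i/√M_i (partial pressure × 1/√M).
x_UF₆(eff) = (n_UF₆/√M_UF₆) / (n_UF₆/√M_UF₆ + n_O₂/√M_O₂)
= (2.91/√352.02) / (2.91/√352.02 + 0.611/√32.00) = 0.1551/(0.1551 + 0.1080) = 0.589.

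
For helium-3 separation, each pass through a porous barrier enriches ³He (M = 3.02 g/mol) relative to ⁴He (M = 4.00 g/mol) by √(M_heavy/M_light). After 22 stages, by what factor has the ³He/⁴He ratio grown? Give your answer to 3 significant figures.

Overall factor = α^22 with α = √(4.00/3.02), i.e. (4.00/3.02)^(22/2).
= 1.32450^11 = 22.0.

22.0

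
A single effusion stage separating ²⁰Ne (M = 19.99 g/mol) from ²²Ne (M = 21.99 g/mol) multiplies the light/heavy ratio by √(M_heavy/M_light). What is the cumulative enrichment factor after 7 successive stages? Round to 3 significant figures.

After 7 stages the ratio has grown by (√(21.99/19.99))^7 = (21.99/19.99)^(7/2).
= 1.10005^(7/2) = 1.40.

1.40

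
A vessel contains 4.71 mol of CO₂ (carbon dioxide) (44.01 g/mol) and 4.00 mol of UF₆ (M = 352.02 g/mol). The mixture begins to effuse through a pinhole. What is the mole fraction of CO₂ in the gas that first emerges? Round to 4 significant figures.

0.7691

Each component's effusion rate ∝ (its partial pressure)·(1/√M) ∝ n_i/√M_i.
So x_CO₂ in the escaping gas = (n_CO₂/√M_CO₂) / Σ(n_i/√M_i)
= (4.71/√44.01) / (4.71/√44.01 + 4.00/√352.02) = 0.7100/(0.7100 + 0.2132) = 0.7691.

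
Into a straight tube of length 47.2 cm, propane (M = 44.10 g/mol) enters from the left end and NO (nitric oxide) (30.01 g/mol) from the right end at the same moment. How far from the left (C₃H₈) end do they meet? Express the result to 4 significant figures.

In equal time, each gas travels a distance ∝ its rate ∝ 1/√M, so d_C₃H₈/d_NO = √(M_NO/M_C₃H₈) = √(30.01/44.10) = 0.8249.
With d_C₃H₈ + d_NO = 47.2 cm, d_NO = 47.2/(1 + 0.8249) = 25.86 cm.
d_C₃H₈ = 47.2 − 25.86 = 21.34 cm.

21.34 cm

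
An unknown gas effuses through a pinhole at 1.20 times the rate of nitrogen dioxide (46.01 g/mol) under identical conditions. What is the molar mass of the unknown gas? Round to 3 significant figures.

By Graham's law, rate_X/rate_NO₂ = √(M_NO₂/M_X).
1.20 = √(46.01/M_X)
M_X = 46.01 / 1.20² = 46.01 / 1.440 = 32.0 g/mol

32.0 g/mol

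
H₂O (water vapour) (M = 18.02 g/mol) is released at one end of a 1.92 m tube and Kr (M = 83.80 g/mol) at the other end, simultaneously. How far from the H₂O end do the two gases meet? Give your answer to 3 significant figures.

1.31 m

The fronts meet when d_H₂O + d_Kr = L with d_H₂O/d_Kr = √(M_Kr/M_H₂O) (Graham's law). Here √(M_Kr/M_H₂O) = √(83.80/18.02) = 2.156.
With d_H₂O + d_Kr = 1.92 m, d_Kr = 1.92/(1 + 2.156) = 0.6083 m.
d_H₂O = 1.92 − 0.6083 = 1.31 m.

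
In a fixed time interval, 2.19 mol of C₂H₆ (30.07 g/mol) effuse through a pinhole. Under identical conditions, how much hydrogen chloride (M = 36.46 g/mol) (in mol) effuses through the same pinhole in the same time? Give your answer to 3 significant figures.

Graham's law gives rate_HCl/rate_C₂H₆ = √(M_C₂H₆/M_HCl) = √(30.07/36.46) = √0.8247 = 0.9082.
So the amount for HCl is 2.19 × 0.9082 = 1.99 mol.

1.99 mol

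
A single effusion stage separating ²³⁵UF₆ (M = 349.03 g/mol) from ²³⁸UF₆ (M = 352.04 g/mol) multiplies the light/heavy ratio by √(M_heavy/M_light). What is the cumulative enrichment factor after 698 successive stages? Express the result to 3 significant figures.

Overall factor = α^698 with α = √(352.04/349.03), i.e. (352.04/349.03)^(698/2).
= 1.00862^349 = 20.0.

20.0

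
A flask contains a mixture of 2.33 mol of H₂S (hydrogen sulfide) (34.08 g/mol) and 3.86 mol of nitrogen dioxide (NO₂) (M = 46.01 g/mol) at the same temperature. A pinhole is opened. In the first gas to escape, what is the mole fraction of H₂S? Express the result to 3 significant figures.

0.412

Each component's effusion rate ∝ (its partial pressure)·(1/√M) ∝ n_i/√M_i.
x_H₂S(eff) = (n_H₂S/√M_H₂S) / (n_H₂S/√M_H₂S + n_NO₂/√M_NO₂)
= (2.33/√34.08) / (2.33/√34.08 + 3.86/√46.01) = 0.3991/(0.3991 + 0.5691) = 0.412.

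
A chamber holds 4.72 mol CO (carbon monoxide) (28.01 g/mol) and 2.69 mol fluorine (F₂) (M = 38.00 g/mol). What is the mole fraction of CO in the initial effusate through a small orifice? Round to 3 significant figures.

0.671

Effusion rate of each component ∝ n_i/√M_i (partial pressure × 1/√M).
x_CO(eff) = (n_CO/√M_CO) / (n_CO/√M_CO + n_F₂/√M_F₂)
= (4.72/√28.01) / (4.72/√28.01 + 2.69/√38.00) = 0.8918/(0.8918 + 0.4364) = 0.671.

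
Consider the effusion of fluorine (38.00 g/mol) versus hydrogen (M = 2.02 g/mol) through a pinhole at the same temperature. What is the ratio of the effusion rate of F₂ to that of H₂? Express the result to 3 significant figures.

0.231

Graham's law gives rate_F₂/rate_H₂ = √(M_H₂/M_F₂) = √(2.02/38.00) = √0.05316 = 0.231.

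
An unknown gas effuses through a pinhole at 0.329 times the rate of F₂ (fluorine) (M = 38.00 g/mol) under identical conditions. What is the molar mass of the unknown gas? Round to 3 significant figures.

Using Graham's law: rate_X/rate_F₂ = √(M_F₂/M_X).
0.329 = √(38.00/M_X)
M_X = 38.00 / 0.329² = 38.00 / 0.1082 = 351 g/mol

351 g/mol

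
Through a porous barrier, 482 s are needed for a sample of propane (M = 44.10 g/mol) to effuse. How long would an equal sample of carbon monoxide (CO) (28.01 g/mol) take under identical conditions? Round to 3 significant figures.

Graham's law gives t_CO/t_C₃H₈ = √(M_CO/M_C₃H₈) = √(28.01/44.10) = √0.6351 = 0.7970.
So the time for CO is 482 × 0.7970 = 384 s.

384 s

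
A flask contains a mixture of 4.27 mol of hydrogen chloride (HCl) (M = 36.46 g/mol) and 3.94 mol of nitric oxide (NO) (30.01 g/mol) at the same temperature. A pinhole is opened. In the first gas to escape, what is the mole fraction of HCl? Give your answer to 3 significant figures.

Each component's effusion rate ∝ (its partial pressure)·(1/√M) ∝ n_i/√M_i.
So x_HCl in the escaping gas = (n_HCl/√M_HCl) / Σ(n_i/√M_i)
= (4.27/√36.46) / (4.27/√36.46 + 3.94/√30.01) = 0.7072/(0.7072 + 0.7192) = 0.496.

0.496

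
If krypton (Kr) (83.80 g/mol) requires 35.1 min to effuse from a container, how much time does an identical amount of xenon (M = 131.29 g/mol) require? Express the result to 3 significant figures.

Using Graham's law: t_Xe/t_Kr = √(M_Xe/M_Kr) = √(131.29/83.80) = √1.567 = 1.252.
So the time for Xe is 35.1 × 1.252 = 43.9 min.

43.9 min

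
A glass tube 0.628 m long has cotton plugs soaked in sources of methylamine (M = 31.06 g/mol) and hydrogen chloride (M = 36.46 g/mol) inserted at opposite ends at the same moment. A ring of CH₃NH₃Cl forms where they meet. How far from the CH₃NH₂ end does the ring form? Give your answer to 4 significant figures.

Graham's law gives d_CH₃NH₂/d_HCl = rate_CH₃NH₂/rate_HCl = √(M_HCl/M_CH₃NH₂) = √(36.46/31.06) = 1.083.
With d_CH₃NH₂ + d_HCl = 0.628 m, d_HCl = 0.628/(1 + 1.083) = 0.3014 m.
d_CH₃NH₂ = 0.628 − 0.3014 = 0.3266 m.

0.3266 m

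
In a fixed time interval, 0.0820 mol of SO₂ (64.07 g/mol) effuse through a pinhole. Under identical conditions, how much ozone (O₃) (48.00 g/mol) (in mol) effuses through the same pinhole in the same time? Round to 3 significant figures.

0.0947 mol

Using Graham's law: rate_O₃/rate_SO₂ = √(M_SO₂/M_O₃) = √(64.07/48.00) = √1.335 = 1.155.
So the amount for O₃ is 0.0820 × 1.155 = 0.0947 mol.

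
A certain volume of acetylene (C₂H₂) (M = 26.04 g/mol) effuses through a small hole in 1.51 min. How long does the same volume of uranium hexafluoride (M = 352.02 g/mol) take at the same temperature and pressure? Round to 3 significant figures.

5.55 min

Graham's law gives t_UF₆/t_C₂H₂ = √(M_UF₆/M_C₂H₂) = √(352.02/26.04) = √13.52 = 3.677.
So the time for UF₆ is 1.51 × 3.677 = 5.55 min.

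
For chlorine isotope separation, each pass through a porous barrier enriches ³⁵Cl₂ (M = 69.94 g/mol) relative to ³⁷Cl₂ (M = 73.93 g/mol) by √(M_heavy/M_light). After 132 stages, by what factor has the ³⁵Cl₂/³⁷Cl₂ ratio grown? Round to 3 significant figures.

The single-stage factor is √(M_heavy/M_light), so 132 stages give [√(73.93/69.94)]^132 = (73.93/69.94)^(132/2).
= 1.05705^66 = 38.9.

38.9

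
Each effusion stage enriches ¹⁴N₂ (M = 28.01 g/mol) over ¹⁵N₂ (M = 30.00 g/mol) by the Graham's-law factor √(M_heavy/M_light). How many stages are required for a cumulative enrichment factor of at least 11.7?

Per stage α = (30.00/28.01)^(1/2) = 1.07105^0.5, giving ln α = 0.03432.
Need α^N ≥ 11.7 ⇒ N ≥ ln(11.7) / ln α = 2.460 / 0.03432 = 71.67.
Rounding up, N = 72 stages.

72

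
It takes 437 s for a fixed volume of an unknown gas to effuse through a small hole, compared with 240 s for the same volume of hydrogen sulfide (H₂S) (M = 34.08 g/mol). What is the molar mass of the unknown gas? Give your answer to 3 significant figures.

113 g/mol

By Graham's law, t_X/t_H₂S = √(M_X/M_H₂S).
437/240 = 1.821 = √(M_X/34.08)
M_X = 34.08 × 1.821² = 34.08 × 3.315 = 113 g/mol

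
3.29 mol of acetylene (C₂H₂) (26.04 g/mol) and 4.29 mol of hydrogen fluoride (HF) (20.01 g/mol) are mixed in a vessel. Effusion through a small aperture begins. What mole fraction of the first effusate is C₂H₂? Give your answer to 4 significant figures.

0.4020

The effusion rate of species i is ∝ p_i/√M_i ∝ n_i/√M_i.
x_C₂H₂(eff) = (n_C₂H₂/√M_C₂H₂) / (n_C₂H₂/√M_C₂H₂ + n_HF/√M_HF)
= (3.29/√26.04) / (3.29/√26.04 + 4.29/√20.01) = 0.6447/(0.6447 + 0.9590) = 0.4020.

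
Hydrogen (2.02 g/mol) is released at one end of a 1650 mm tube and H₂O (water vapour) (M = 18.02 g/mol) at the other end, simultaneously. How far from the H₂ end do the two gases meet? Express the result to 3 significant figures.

In equal time, each gas travels a distance ∝ its rate ∝ 1/√M, so d_H₂/d_H₂O = √(M_H₂O/M_H₂) = √(18.02/2.02) = 2.987.
With d_H₂ + d_H₂O = 1650 mm, d_H₂O = 1650/(1 + 2.987) = 413.9 mm.
d_H₂ = 1650 − 413.9 = 1240 mm.

1240 mm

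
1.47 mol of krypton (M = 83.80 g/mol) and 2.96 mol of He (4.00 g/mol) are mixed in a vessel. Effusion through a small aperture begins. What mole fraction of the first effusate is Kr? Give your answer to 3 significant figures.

0.0979

Effusion rate of each component ∝ n_i/√M_i (partial pressure × 1/√M).
Mole fraction of Kr in the effusate = (n_Kr/√M_Kr) / (n_Kr/√M_Kr + n_He/√M_He)
= (1.47/√83.80) / (1.47/√83.80 + 2.96/√4.00) = 0.1606/(0.1606 + 1.480) = 0.0979.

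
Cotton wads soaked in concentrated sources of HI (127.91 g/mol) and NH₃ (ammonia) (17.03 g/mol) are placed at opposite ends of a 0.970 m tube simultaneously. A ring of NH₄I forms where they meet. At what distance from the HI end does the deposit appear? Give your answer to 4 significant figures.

0.2593 m

Distances travelled in equal time are proportional to diffusion rates, so d_HI/d_NH₃ = √(M_NH₃/M_HI) = √(17.03/127.91) = 0.3649.
With d_HI + d_NH₃ = 0.970 m, d_NH₃ = 0.970/(1 + 0.3649) = 0.7107 m.
d_HI = 0.970 − 0.7107 = 0.2593 m.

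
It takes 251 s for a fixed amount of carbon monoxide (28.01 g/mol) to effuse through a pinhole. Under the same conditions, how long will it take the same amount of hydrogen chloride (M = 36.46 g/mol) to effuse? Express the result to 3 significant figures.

From Graham's law, t_HCl/t_CO = √(M_HCl/M_CO) = √(36.46/28.01) = √1.302 = 1.141.
So the time for HCl is 251 × 1.141 = 286 s.

286 s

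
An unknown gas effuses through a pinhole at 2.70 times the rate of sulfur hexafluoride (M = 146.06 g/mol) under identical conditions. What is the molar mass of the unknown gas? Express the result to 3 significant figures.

By Graham's law, rate_X/rate_SF₆ = √(M_SF₆/M_X).
2.70 = √(146.06/M_X)
M_X = 146.06 / 2.70² = 146.06 / 7.290 = 20.0 g/mol

20.0 g/mol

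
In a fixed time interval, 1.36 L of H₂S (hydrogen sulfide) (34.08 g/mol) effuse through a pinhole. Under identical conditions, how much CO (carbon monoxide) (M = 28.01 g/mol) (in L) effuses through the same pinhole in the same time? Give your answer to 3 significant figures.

1.50 L

By Graham's law, rate_CO/rate_H₂S = √(M_H₂S/M_CO) = √(34.08/28.01) = √1.217 = 1.103.
So the volume for CO is 1.36 × 1.103 = 1.50 L.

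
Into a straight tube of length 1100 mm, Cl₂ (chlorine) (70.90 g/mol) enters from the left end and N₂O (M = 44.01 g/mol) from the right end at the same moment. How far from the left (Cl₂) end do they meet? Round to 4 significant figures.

484.7 mm

Graham's law gives d_Cl₂/d_N₂O = rate_Cl₂/rate_N₂O = √(M_N₂O/M_Cl₂) = √(44.01/70.90) = 0.7879.
With d_Cl₂ + d_N₂O = 1100 mm, d_N₂O = 1100/(1 + 0.7879) = 615.3 mm.
d_Cl₂ = 1100 − 615.3 = 484.7 mm.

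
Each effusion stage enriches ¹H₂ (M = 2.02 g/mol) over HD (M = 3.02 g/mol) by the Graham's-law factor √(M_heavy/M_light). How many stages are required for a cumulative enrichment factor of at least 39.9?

With α = √(3.02/2.02) per stage, ln α = ½ ln(1.49505) = 0.2011.
Need α^N ≥ 39.9 ⇒ N ≥ ln(39.9) / ln α = 3.686 / 0.2011 = 18.33.
Rounding up, N = 19 stages.

19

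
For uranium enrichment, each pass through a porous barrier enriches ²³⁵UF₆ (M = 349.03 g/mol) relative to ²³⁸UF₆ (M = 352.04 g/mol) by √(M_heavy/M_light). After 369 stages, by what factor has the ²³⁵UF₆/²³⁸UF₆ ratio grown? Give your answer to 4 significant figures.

4.876

Overall factor = α^369 with α = √(352.04/349.03), i.e. (352.04/349.03)^(369/2).
= 1.00862^(369/2) = 4.876.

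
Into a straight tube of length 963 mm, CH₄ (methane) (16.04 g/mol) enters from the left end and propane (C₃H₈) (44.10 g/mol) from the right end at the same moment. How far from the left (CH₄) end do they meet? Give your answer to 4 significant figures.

In equal time, each gas travels a distance ∝ its rate ∝ 1/√M, so d_CH₄/d_C₃H₈ = √(M_C₃H₈/M_CH₄) = √(44.10/16.04) = 1.658.
With d_CH₄ + d_C₃H₈ = 963 mm, d_C₃H₈ = 963/(1 + 1.658) = 362.3 mm.
d_CH₄ = 963 − 362.3 = 600.7 mm.

600.7 mm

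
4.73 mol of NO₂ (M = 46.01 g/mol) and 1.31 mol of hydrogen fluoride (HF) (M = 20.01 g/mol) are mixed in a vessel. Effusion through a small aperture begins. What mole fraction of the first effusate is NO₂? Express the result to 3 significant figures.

The effusion rate of species i is ∝ p_i/√M_i ∝ n_i/√M_i.
So x_NO₂ in the escaping gas = (n_NO₂/√M_NO₂) / Σ(n_i/√M_i)
= (4.73/√46.01) / (4.73/√46.01 + 1.31/√20.01) = 0.6973/(0.6973 + 0.2929) = 0.704.

0.704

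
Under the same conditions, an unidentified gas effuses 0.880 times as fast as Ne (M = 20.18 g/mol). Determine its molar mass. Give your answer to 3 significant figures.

Using Graham's law: rate_X/rate_Ne = √(M_Ne/M_X).
0.880 = √(20.18/M_X)
M_X = 20.18 / 0.880² = 20.18 / 0.7744 = 26.1 g/mol

26.1 g/mol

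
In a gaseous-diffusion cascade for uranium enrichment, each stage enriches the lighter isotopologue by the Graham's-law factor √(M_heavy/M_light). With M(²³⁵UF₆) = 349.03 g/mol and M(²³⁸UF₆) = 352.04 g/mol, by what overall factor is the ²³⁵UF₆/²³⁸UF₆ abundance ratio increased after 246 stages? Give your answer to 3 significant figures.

2.88

Overall factor = α^246 with α = √(352.04/349.03), i.e. (352.04/349.03)^(246/2).
= 1.00862^123 = 2.88.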